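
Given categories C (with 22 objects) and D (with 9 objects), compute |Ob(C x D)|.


The product category C x D has objects that are pairs (c, d).
Number of pairs = |Ob(C)| * |Ob(D)| = 22 * 9 = 198

198


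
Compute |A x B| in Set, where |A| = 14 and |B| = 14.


In Set, the product A x B is the Cartesian product.
By the universal property, |A x B| = |A| * |B|.
|A x B| = 14 * 14 = 196

196


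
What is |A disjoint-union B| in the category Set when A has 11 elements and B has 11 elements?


In Set, the coproduct A + B is the disjoint union.
|A + B| = |A| + |B| = 11 + 11 = 22

22


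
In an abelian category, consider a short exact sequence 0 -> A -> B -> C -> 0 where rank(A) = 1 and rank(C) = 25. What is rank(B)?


For a short exact sequence 0 -> A -> B -> C -> 0,
rank is additive: rank(B) = rank(A) + rank(C).
rank(B) = 1 + 25 = 26

26


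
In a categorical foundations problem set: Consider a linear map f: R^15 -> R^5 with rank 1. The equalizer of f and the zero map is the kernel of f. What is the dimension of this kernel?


The equalizer of f and the zero map is ker(f).
By the rank-nullity theorem: dim(ker(f)) = dim(domain) - rank(f).
dim(ker(f)) = 15 - 1 = 14

14


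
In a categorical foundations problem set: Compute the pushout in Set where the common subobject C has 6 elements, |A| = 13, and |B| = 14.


The pushout A +_C B identifies the images of C in A and B.
|A +_C B| = |A| + |B| - |C| (for injections).
= 13 + 14 - 6 = 21

21


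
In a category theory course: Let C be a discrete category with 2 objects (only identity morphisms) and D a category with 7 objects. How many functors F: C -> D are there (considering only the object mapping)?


A functor from a discrete category C to D is determined by
where each object maps. Each of the 2 objects of C can map
to any of the 7 objects of D independently.
Number of functors = 7^2 = 49

49


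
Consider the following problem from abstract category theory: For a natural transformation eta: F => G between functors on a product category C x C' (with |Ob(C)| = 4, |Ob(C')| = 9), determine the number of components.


A natural transformation eta: F => G assigns one component morphism per
object of the domain category.
The domain is the product category C x C', so
|Ob(C x C')| = |Ob(C)| * |Ob(C')| = 4 * 9 = 36.
Therefore eta has 36 component morphisms.

36


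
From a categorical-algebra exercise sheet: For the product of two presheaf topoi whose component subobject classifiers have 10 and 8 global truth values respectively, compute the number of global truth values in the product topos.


In a product of presheaf topoi E_1 x E_2, the subobject classifier
is Omega = Omega_1 x Omega_2 (componentwise), so
|Omega(top)| = |Omega_1(top_1)| * |Omega_2(top_2)|.
= 10 * 8 = 80.

80


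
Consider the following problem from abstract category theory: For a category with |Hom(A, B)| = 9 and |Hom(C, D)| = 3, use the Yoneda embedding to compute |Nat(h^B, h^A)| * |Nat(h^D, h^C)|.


By the Yoneda lemma, Nat(h^B, h^A) is isomorphic to Hom(A, B),
so |Nat(h^B, h^A)| = |Hom(A, B)| and |Nat(h^D, h^C)| = |Hom(C, D)|.
|Hom(A, B)| = 9, |Hom(C, D)| = 3.
|Nat(h^B, h^A) x Nat(h^D, h^C)| = 9 * 3 = 27

27


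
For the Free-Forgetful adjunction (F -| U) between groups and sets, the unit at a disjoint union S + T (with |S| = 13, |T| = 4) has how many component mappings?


The unit eta_X: X -> U(F(X)) of the Free-Forgetful adjunction
maps each element of X to a generator of F(X). For X = S + T (disjoint
union in Set), |S + T| = |S| + |T|.
Total mappings = 13 + 4 = 17.

17


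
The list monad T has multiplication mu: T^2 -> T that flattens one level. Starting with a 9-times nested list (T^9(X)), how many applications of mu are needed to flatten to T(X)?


Each application of mu: T^2 -> T removes one layer of nesting.
Starting at depth 9 (i.e., T^9(X)), we need to reach T(X).
Number of mu applications = 9 - 1 = 8

8


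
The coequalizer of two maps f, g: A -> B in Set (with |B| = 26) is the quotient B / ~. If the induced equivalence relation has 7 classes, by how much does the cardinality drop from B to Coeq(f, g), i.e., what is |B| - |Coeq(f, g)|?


The coequalizer Coeq(f, g) = B / ~ has one element per equivalence class.
|B| = 26, |Coeq(f, g)| = 7.
|B| - |Coeq(f, g)| = 26 - 7 = 19.

19


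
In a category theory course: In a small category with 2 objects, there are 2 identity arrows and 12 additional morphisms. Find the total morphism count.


Each object has an identity morphism, giving 2 identities.
Adding the 12 non-identity morphisms:
Total = 2 + 12 = 14

14


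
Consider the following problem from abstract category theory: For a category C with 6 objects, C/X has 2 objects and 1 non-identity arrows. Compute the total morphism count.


In the slice category C/X, objects are morphisms to X.
Identity morphisms: 2 (one per object of C/X).
Non-identity morphisms: 1.
Total = 2 + 1 = 3

3


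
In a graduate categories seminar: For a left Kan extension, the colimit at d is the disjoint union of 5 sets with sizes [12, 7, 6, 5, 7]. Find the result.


Pointwise, the left Kan extension (Lan_F H)(d) is the colimit, indexed
by the comma category (F downarrow d), of H composed with the
projection (F downarrow d) -> C. Here that colimit is given
as a coproduct (disjoint union) of sets, so its cardinality is the
sum of the sizes of the summands.
Coproduct of sets with sizes: 12 + 7 + 6 + 5 + 7
= 37

37


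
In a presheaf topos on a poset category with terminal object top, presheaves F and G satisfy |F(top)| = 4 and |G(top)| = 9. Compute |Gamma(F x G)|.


Global sections of a presheaf on a poset with terminal top satisfy
Gamma(H) ~ H(top). Presheaves admit pointwise products, so
(F x G)(top) = F(top) x G(top) (Cartesian product).
|Gamma(F x G)| = |F(top)| * |G(top)| = 4 * 9 = 36.

36


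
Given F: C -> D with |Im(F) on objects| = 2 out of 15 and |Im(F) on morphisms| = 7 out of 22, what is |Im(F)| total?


The image of F consists of distinct objects and distinct morphisms.
|Im(F)| on objects = 2
|Im(F)| on morphisms = 7
Total image cardinality = 2 + 7 = 9

9


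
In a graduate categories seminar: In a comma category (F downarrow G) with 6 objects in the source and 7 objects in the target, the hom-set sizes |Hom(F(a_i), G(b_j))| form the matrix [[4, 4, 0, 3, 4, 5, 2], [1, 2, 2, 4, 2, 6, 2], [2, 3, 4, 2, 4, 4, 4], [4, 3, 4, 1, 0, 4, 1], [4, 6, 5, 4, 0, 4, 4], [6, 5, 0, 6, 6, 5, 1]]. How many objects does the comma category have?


Objects of (F downarrow G) are triples (a, b, h: F(a)->G(b)).
The count equals the sum of all entries in the hom-matrix.
sum(row 0) = 22
sum(row 1) = 19
sum(row 2) = 23
sum(row 3) = 17
sum(row 4) = 27
sum(row 5) = 29
Grand total = 137

137


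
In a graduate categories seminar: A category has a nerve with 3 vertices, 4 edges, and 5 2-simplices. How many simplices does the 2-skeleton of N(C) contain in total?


The 2-skeleton of the nerve N(C) consists of simplices in dimensions 0, 1, 2:
  |N(C)_0| = 3 (objects)
  |N(C)_1| = 4 (morphisms)
  |N(C)_2| = 5 (composable pairs)
Total = 3 + 4 + 5 = 12

12


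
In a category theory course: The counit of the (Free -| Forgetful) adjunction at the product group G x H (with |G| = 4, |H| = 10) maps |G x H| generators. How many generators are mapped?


The counit epsilon_K: F(U(K)) -> K of the Free-Forgetful adjunction
maps |K| generators of F(U(K)) into K. For K = G x H (the product group),
|G x H| = |G| * |H|.
Total generators mapped = 4 * 10 = 40.

40


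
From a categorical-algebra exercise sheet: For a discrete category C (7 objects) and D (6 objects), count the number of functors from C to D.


A functor from a discrete category C to D is determined by
where each object maps. Each of the 7 objects of C can map
to any of the 6 objects of D independently.
Number of functors = 6^7 = 279936

279936


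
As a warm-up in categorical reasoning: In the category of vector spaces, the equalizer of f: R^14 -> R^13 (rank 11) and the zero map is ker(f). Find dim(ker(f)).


The equalizer of f and the zero map is ker(f).
By the rank-nullity theorem: dim(ker(f)) = dim(domain) - rank(f).
dim(ker(f)) = 14 - 11 = 3

3


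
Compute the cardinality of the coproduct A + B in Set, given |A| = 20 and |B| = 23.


In Set, the coproduct A + B is the disjoint union.
|A + B| = |A| + |B| = 20 + 23 = 43

43


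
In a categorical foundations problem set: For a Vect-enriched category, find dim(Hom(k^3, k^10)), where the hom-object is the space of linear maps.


In Vect-enriched categories, Hom(k^n, k^m) is the space of m x n matrices.
dim(Hom(k^3, k^10)) = 10 * 3 = 30

30


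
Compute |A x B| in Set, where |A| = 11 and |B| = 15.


In Set, the product A x B is the Cartesian product.
By the universal property, |A x B| = |A| * |B|.
|A x B| = 11 * 15 = 165

165


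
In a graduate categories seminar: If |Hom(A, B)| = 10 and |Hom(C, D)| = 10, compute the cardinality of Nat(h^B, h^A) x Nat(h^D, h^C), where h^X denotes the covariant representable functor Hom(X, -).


By the Yoneda lemma, Nat(h^B, h^A) is isomorphic to Hom(A, B),
so |Nat(h^B, h^A)| = |Hom(A, B)| and |Nat(h^D, h^C)| = |Hom(C, D)|.
|Hom(A, B)| = 10, |Hom(C, D)| = 10.
|Nat(h^B, h^A) x Nat(h^D, h^C)| = 10 * 10 = 100

100


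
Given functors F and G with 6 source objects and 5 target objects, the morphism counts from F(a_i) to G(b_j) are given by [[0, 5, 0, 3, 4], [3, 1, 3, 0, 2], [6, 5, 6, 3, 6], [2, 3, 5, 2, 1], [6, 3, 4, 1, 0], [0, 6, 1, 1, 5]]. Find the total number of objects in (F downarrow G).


Objects of (F downarrow G) are triples (a, b, h: F(a)->G(b)).
The count equals the sum of all entries in the hom-matrix.
sum(row 0) = 12
sum(row 1) = 9
sum(row 2) = 26
sum(row 3) = 13
sum(row 4) = 14
sum(row 5) = 13
Grand total = 87

87


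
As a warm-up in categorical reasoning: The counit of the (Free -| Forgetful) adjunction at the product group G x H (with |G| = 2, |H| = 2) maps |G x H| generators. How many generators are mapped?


The counit epsilon_K: F(U(K)) -> K of the Free-Forgetful adjunction
maps |K| generators of F(U(K)) into K. For K = G x H (the product group),
|G x H| = |G| * |H|.
Total generators mapped = 2 * 2 = 4.

4


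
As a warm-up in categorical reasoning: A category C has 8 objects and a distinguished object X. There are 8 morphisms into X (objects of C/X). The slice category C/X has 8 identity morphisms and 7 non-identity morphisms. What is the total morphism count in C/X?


In the slice category C/X, objects are morphisms to X.
Identity morphisms: 8 (one per object of C/X).
Non-identity morphisms: 7.
Total = 8 + 7 = 15

15


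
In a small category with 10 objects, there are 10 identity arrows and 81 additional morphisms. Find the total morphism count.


Each object has an identity morphism, giving 10 identities.
Adding the 81 non-identity morphisms:
Total = 10 + 81 = 91

91


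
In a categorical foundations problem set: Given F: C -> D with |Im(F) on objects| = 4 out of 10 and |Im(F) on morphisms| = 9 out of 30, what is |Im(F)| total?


The image of F consists of distinct objects and distinct morphisms.
|Im(F)| on objects = 4
|Im(F)| on morphisms = 9
Total image cardinality = 4 + 9 = 13

13


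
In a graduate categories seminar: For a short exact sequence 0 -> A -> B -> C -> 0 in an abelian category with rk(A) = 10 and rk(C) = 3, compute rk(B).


For a short exact sequence 0 -> A -> B -> C -> 0,
rank is additive: rank(B) = rank(A) + rank(C).
rank(B) = 10 + 3 = 13

13


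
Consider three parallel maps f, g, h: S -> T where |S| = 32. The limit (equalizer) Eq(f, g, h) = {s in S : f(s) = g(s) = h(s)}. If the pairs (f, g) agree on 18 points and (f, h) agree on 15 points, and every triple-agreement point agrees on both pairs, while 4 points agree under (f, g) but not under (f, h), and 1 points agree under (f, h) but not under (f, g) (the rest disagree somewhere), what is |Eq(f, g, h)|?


Eq(f, g, h) is the triple-agreement set: points in S where all three
maps take the same value. Using inclusion-exclusion on the pairwise data:
Pair (f, g) agrees on 18 points; pair (f, h) on 15 points.
Points agreeing under (f, g) but not (f, h) = 4; under (f, h) but not (f, g) = 1.
Triple-agreement = agreement-in-(f, g) minus points that agree under (f, g) but not (f, h):
|Eq(f, g, h)| = 18 - 4 = 14
(cross-check via (f, h): 15 - 1 = 14.)

14


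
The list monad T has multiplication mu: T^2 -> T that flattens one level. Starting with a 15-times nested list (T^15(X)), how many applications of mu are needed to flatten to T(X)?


Each application of mu: T^2 -> T removes one layer of nesting.
Starting at depth 15 (i.e., T^15(X)), we need to reach T(X).
Number of mu applications = 15 - 1 = 14

14


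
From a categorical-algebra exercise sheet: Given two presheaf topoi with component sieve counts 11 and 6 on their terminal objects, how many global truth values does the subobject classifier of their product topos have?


In a product of presheaf topoi E_1 x E_2, the subobject classifier
is Omega = Omega_1 x Omega_2 (componentwise), so
|Omega(top)| = |Omega_1(top_1)| * |Omega_2(top_2)|.
= 11 * 6 = 66.

66


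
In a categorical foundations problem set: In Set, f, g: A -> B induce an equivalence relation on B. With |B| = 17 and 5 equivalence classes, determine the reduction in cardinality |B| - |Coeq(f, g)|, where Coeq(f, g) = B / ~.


The coequalizer Coeq(f, g) = B / ~ has one element per equivalence class.
|B| = 17, |Coeq(f, g)| = 5.
|B| - |Coeq(f, g)| = 17 - 5 = 12.

12


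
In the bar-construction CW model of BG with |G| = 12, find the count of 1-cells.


In the bar-construction CW model of BG, the n-cells are indexed by
n-tuples [g_1|...|g_n] of non-identity elements of G (degenerate
simplices with some g_i = e do not contribute cells), so there are
(|G| - 1)^n n-cells.
For dim = 1 with |G| = 12:
cells = (12 - 1)^1 = 11^1 = 11

11


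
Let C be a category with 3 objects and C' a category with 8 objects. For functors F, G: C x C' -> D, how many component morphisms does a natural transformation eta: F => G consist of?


A natural transformation eta: F => G assigns one component morphism per
object of the domain category.
The domain is the product category C x C', so
|Ob(C x C')| = |Ob(C)| * |Ob(C')| = 3 * 8 = 24.
Therefore eta has 24 component morphisms.

24


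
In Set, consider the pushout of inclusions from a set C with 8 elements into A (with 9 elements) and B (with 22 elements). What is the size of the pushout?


The pushout A +_C B identifies the images of C in A and B.
|A +_C B| = |A| + |B| - |C| (for injections).
= 9 + 22 - 8 = 23

23


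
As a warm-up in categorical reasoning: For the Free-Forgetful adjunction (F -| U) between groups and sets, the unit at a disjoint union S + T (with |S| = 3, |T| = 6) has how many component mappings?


The unit eta_X: X -> U(F(X)) of the Free-Forgetful adjunction
maps each element of X to a generator of F(X). For X = S + T (disjoint
union in Set), |S + T| = |S| + |T|.
Total mappings = 3 + 6 = 9.

9


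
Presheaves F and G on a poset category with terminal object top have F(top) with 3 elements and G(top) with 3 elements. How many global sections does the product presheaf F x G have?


Global sections of a presheaf on a poset with terminal top satisfy
Gamma(H) ~ H(top). Presheaves admit pointwise products, so
(F x G)(top) = F(top) x G(top) (Cartesian product).
|Gamma(F x G)| = |F(top)| * |G(top)| = 3 * 3 = 9.

9


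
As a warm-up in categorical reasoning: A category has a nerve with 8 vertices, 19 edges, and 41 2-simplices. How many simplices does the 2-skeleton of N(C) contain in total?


The 2-skeleton of the nerve N(C) consists of simplices in dimensions 0, 1, 2:
  |N(C)_0| = 8 (objects)
  |N(C)_1| = 19 (morphisms)
  |N(C)_2| = 41 (composable pairs)
Total = 8 + 19 + 41 = 68

68


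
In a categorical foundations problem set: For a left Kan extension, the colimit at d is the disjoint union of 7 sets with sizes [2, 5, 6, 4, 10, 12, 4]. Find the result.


Pointwise, the left Kan extension (Lan_F H)(d) is the colimit, indexed
by the comma category (F downarrow d), of H composed with the
projection (F downarrow d) -> C. Here that colimit is given
as a coproduct (disjoint union) of sets, so its cardinality is the
sum of the sizes of the summands.
Coproduct of sets with sizes: 2 + 5 + 6 + 4 + 10 + 12 + 4
= 43

43


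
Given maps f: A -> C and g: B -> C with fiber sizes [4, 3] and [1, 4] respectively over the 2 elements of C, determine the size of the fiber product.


The pullback A x_C B consists of pairs (a, b) with f(a) = g(b).
For each element c in C, the fiber product has |f^-1(c)| * |g^-1(c)| elements.
Summing over C: 4 * 1 + 3 * 4
= 4 + 12 = 16

16


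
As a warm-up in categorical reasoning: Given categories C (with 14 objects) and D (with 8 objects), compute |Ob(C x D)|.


The product category C x D has objects that are pairs (c, d).
Number of pairs = |Ob(C)| * |Ob(D)| = 14 * 8 = 112

112


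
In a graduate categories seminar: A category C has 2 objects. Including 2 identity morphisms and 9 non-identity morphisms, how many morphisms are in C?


Each object has an identity morphism, giving 2 identities.
Adding the 9 non-identity morphisms:
Total = 2 + 9 = 11

11


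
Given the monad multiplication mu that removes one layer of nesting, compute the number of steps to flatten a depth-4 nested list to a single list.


Each application of mu: T^2 -> T removes one layer of nesting.
Starting at depth 4 (i.e., T^4(X)), we need to reach T(X).
Number of mu applications = 4 - 1 = 3

3


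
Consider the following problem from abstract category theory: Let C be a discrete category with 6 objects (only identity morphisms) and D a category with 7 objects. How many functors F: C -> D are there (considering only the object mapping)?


A functor from a discrete category C to D is determined by
where each object maps. Each of the 6 objects of C can map
to any of the 7 objects of D independently.
Number of functors = 7^6 = 117649

117649


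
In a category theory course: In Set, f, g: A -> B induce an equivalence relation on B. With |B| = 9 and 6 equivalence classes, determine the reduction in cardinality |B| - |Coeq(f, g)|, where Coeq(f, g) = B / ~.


The coequalizer Coeq(f, g) = B / ~ has one element per equivalence class.
|B| = 9, |Coeq(f, g)| = 6.
|B| - |Coeq(f, g)| = 9 - 6 = 3.

3


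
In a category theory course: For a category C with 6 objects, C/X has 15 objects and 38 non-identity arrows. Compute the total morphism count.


In the slice category C/X, objects are morphisms to X.
Identity morphisms: 15 (one per object of C/X).
Non-identity morphisms: 38.
Total = 15 + 38 = 53

53


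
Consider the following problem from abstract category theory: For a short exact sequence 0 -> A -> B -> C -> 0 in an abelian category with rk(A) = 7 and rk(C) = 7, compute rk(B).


For a short exact sequence 0 -> A -> B -> C -> 0,
rank is additive: rank(B) = rank(A) + rank(C).
rank(B) = 7 + 7 = 14

14


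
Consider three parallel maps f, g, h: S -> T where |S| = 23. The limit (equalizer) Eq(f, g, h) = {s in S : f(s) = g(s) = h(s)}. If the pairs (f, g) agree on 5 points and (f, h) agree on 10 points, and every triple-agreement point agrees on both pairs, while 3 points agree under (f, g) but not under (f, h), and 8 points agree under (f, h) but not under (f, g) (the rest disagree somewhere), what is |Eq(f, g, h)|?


Eq(f, g, h) is the triple-agreement set: points in S where all three
maps take the same value. Using inclusion-exclusion on the pairwise data:
Pair (f, g) agrees on 5 points; pair (f, h) on 10 points.
Points agreeing under (f, g) but not (f, h) = 3; under (f, h) but not (f, g) = 8.
Triple-agreement = agreement-in-(f, g) minus points that agree under (f, g) but not (f, h):
|Eq(f, g, h)| = 5 - 3 = 2
(cross-check via (f, h): 10 - 8 = 2.)

2


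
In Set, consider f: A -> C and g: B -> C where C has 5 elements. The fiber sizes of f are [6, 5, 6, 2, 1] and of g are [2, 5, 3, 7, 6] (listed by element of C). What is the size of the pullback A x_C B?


The pullback A x_C B consists of pairs (a, b) with f(a) = g(b).
For each element c in C, the fiber product has |f^-1(c)| * |g^-1(c)| elements.
Summing over C: 6 * 2 + 5 * 5 + 6 * 3 + 2 * 7 + 1 * 6
= 12 + 25 + 18 + 14 + 6 = 75

75


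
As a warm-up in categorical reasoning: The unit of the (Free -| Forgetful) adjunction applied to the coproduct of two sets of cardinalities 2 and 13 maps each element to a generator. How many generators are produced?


The unit eta_X: X -> U(F(X)) of the Free-Forgetful adjunction
maps each element of X to a generator of F(X). For X = S + T (disjoint
union in Set), |S + T| = |S| + |T|.
Total mappings = 2 + 13 = 15.

15


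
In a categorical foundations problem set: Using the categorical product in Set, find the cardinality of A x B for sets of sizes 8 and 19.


In Set, the product A x B is the Cartesian product.
By the universal property, |A x B| = |A| * |B|.
|A x B| = 8 * 19 = 152

152


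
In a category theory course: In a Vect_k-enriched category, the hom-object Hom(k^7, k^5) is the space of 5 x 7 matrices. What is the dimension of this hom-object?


In Vect-enriched categories, Hom(k^n, k^m) is the space of m x n matrices.
dim(Hom(k^7, k^5)) = 5 * 7 = 35

35


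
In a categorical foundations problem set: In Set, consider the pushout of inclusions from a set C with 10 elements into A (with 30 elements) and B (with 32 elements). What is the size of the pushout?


The pushout A +_C B identifies the images of C in A and B.
|A +_C B| = |A| + |B| - |C| (for injections).
= 30 + 32 - 10 = 52

52


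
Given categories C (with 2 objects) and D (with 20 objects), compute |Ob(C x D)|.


The product category C x D has objects that are pairs (c, d).
Number of pairs = |Ob(C)| * |Ob(D)| = 2 * 20 = 40

40


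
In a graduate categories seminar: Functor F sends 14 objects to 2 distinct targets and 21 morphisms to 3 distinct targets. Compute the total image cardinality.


The image of F consists of distinct objects and distinct morphisms.
|Im(F)| on objects = 2
|Im(F)| on morphisms = 3
Total image cardinality = 2 + 3 = 5

5


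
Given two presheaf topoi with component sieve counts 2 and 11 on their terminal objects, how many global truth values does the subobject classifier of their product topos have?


In a product of presheaf topoi E_1 x E_2, the subobject classifier
is Omega = Omega_1 x Omega_2 (componentwise), so
|Omega(top)| = |Omega_1(top_1)| * |Omega_2(top_2)|.
= 2 * 11 = 22.

22


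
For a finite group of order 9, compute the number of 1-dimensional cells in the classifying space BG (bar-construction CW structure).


In the bar-construction CW model of BG, the n-cells are indexed by
n-tuples [g_1|...|g_n] of non-identity elements of G (degenerate
simplices with some g_i = e do not contribute cells), so there are
(|G| - 1)^n n-cells.
For dim = 1 with |G| = 9:
cells = (9 - 1)^1 = 8^1 = 8

8


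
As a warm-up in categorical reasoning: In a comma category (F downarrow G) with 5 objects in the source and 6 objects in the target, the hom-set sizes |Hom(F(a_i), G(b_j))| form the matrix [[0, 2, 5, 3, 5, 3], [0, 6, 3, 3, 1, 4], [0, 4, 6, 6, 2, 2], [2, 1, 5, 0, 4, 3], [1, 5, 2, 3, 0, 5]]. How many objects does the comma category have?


Objects of (F downarrow G) are triples (a, b, h: F(a)->G(b)).
The count equals the sum of all entries in the hom-matrix.
sum(row 0) = 18
sum(row 1) = 17
sum(row 2) = 20
sum(row 3) = 15
sum(row 4) = 16
Grand total = 86

86


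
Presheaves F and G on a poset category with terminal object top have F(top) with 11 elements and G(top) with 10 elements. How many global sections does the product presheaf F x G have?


Global sections of a presheaf on a poset with terminal top satisfy
Gamma(H) ~ H(top). Presheaves admit pointwise products, so
(F x G)(top) = F(top) x G(top) (Cartesian product).
|Gamma(F x G)| = |F(top)| * |G(top)| = 11 * 10 = 110.

110


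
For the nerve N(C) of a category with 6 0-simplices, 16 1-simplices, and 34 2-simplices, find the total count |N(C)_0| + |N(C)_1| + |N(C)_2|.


The 2-skeleton of the nerve N(C) consists of simplices in dimensions 0, 1, 2:
  |N(C)_0| = 6 (objects)
  |N(C)_1| = 16 (morphisms)
  |N(C)_2| = 34 (composable pairs)
Total = 6 + 16 + 34 = 56

56


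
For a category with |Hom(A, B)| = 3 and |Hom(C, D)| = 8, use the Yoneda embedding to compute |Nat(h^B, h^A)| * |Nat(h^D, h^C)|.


By the Yoneda lemma, Nat(h^B, h^A) is isomorphic to Hom(A, B),
so |Nat(h^B, h^A)| = |Hom(A, B)| and |Nat(h^D, h^C)| = |Hom(C, D)|.
|Hom(A, B)| = 3, |Hom(C, D)| = 8.
|Nat(h^B, h^A) x Nat(h^D, h^C)| = 3 * 8 = 24

24


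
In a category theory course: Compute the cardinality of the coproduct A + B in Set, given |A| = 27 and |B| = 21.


In Set, the coproduct A + B is the disjoint union.
|A + B| = |A| + |B| = 27 + 21 = 48

48


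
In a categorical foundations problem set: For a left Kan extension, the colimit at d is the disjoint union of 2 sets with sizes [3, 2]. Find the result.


Pointwise, the left Kan extension (Lan_F H)(d) is the colimit, indexed
by the comma category (F downarrow d), of H composed with the
projection (F downarrow d) -> C. Here that colimit is given
as a coproduct (disjoint union) of sets, so its cardinality is the
sum of the sizes of the summands.
Coproduct of sets with sizes: 3 + 2
= 5

5


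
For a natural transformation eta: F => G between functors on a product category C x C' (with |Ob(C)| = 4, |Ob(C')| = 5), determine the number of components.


A natural transformation eta: F => G assigns one component morphism per
object of the domain category.
The domain is the product category C x C', so
|Ob(C x C')| = |Ob(C)| * |Ob(C')| = 4 * 5 = 20.
Therefore eta has 20 component morphisms.

20


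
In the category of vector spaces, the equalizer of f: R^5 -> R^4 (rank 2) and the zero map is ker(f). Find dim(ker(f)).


The equalizer of f and the zero map is ker(f).
By the rank-nullity theorem: dim(ker(f)) = dim(domain) - rank(f).
dim(ker(f)) = 5 - 2 = 3

3


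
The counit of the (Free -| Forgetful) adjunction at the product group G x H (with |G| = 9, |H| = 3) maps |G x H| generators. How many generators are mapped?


The counit epsilon_K: F(U(K)) -> K of the Free-Forgetful adjunction
maps |K| generators of F(U(K)) into K. For K = G x H (the product group),
|G x H| = |G| * |H|.
Total generators mapped = 9 * 3 = 27.

27


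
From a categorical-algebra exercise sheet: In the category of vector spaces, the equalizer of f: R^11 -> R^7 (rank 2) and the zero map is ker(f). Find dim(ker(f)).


The equalizer of f and the zero map is ker(f).
By the rank-nullity theorem: dim(ker(f)) = dim(domain) - rank(f).
dim(ker(f)) = 11 - 2 = 9

9


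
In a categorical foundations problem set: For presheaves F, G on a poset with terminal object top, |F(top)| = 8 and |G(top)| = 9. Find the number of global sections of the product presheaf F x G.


Global sections of a presheaf on a poset with terminal top satisfy
Gamma(H) ~ H(top). Presheaves admit pointwise products, so
(F x G)(top) = F(top) x G(top) (Cartesian product).
|Gamma(F x G)| = |F(top)| * |G(top)| = 8 * 9 = 72.

72


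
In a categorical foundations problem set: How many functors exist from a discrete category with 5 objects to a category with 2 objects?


A functor from a discrete category C to D is determined by
where each object maps. Each of the 5 objects of C can map
to any of the 2 objects of D independently.
Number of functors = 2^5 = 32

32


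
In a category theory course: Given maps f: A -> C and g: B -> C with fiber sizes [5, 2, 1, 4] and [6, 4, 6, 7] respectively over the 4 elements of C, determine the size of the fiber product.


The pullback A x_C B consists of pairs (a, b) with f(a) = g(b).
For each element c in C, the fiber product has |f^-1(c)| * |g^-1(c)| elements.
Summing over C: 5 * 6 + 2 * 4 + 1 * 6 + 4 * 7
= 30 + 8 + 6 + 28 = 72

72


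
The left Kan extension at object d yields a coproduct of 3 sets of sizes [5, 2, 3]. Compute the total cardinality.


Pointwise, the left Kan extension (Lan_F H)(d) is the colimit, indexed
by the comma category (F downarrow d), of H composed with the
projection (F downarrow d) -> C. Here that colimit is given
as a coproduct (disjoint union) of sets, so its cardinality is the
sum of the sizes of the summands.
Coproduct of sets with sizes: 5 + 2 + 3
= 10

10


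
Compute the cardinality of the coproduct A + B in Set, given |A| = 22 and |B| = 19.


In Set, the coproduct A + B is the disjoint union.
|A + B| = |A| + |B| = 22 + 19 = 41

41


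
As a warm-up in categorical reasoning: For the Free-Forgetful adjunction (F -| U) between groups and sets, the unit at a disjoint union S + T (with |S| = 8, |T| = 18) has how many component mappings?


The unit eta_X: X -> U(F(X)) of the Free-Forgetful adjunction
maps each element of X to a generator of F(X). For X = S + T (disjoint
union in Set), |S + T| = |S| + |T|.
Total mappings = 8 + 18 = 26.

26


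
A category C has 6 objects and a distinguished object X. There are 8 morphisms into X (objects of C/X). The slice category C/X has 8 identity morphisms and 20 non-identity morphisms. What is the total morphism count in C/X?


In the slice category C/X, objects are morphisms to X.
Identity morphisms: 8 (one per object of C/X).
Non-identity morphisms: 20.
Total = 8 + 20 = 28

28


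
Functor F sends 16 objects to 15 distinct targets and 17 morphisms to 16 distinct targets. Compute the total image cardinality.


The image of F consists of distinct objects and distinct morphisms.
|Im(F)| on objects = 15
|Im(F)| on morphisms = 16
Total image cardinality = 15 + 16 = 31

31


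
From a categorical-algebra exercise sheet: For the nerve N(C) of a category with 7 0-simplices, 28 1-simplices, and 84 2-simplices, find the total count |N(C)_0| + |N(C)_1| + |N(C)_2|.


The 2-skeleton of the nerve N(C) consists of simplices in dimensions 0, 1, 2:
  |N(C)_0| = 7 (objects)
  |N(C)_1| = 28 (morphisms)
  |N(C)_2| = 84 (composable pairs)
Total = 7 + 28 + 84 = 119

119


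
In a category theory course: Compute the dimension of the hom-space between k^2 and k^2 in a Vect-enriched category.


In Vect-enriched categories, Hom(k^n, k^m) is the space of m x n matrices.
dim(Hom(k^2, k^2)) = 2 * 2 = 4

4


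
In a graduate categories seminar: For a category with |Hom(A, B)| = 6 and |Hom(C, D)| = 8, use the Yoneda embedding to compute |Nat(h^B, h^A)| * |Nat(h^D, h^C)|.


By the Yoneda lemma, Nat(h^B, h^A) is isomorphic to Hom(A, B),
so |Nat(h^B, h^A)| = |Hom(A, B)| and |Nat(h^D, h^C)| = |Hom(C, D)|.
|Hom(A, B)| = 6, |Hom(C, D)| = 8.
|Nat(h^B, h^A) x Nat(h^D, h^C)| = 6 * 8 = 48

48


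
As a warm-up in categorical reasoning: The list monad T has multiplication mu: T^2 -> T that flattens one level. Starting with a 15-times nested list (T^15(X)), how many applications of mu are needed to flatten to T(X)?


Each application of mu: T^2 -> T removes one layer of nesting.
Starting at depth 15 (i.e., T^15(X)), we need to reach T(X).
Number of mu applications = 15 - 1 = 14

14


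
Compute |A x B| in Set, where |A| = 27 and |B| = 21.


In Set, the product A x B is the Cartesian product.
By the universal property, |A x B| = |A| * |B|.
|A x B| = 27 * 21 = 567

567


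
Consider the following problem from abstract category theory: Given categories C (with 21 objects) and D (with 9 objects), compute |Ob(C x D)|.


The product category C x D has objects that are pairs (c, d).
Number of pairs = |Ob(C)| * |Ob(D)| = 21 * 9 = 189

189


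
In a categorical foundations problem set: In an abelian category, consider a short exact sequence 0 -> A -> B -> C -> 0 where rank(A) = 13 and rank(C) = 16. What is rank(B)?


For a short exact sequence 0 -> A -> B -> C -> 0,
rank is additive: rank(B) = rank(A) + rank(C).
rank(B) = 13 + 16 = 29

29


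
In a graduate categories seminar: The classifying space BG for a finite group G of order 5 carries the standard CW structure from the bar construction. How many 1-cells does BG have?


In the bar-construction CW model of BG, the n-cells are indexed by
n-tuples [g_1|...|g_n] of non-identity elements of G (degenerate
simplices with some g_i = e do not contribute cells), so there are
(|G| - 1)^n n-cells.
For dim = 1 with |G| = 5:
cells = (5 - 1)^1 = 4^1 = 4

4


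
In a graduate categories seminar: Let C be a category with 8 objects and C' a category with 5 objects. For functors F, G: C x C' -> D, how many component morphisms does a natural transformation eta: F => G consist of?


A natural transformation eta: F => G assigns one component morphism per
object of the domain category.
The domain is the product category C x C', so
|Ob(C x C')| = |Ob(C)| * |Ob(C')| = 8 * 5 = 40.
Therefore eta has 40 component morphisms.

40


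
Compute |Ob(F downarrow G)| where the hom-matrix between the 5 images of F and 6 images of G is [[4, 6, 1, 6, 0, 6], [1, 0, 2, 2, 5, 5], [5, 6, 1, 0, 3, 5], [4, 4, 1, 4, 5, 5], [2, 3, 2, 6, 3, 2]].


Objects of (F downarrow G) are triples (a, b, h: F(a)->G(b)).
The count equals the sum of all entries in the hom-matrix.
sum(row 0) = 23
sum(row 1) = 15
sum(row 2) = 20
sum(row 3) = 23
sum(row 4) = 18
Grand total = 99

99


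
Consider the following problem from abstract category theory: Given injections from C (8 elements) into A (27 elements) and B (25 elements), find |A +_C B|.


The pushout A +_C B identifies the images of C in A and B.
|A +_C B| = |A| + |B| - |C| (for injections).
= 27 + 25 - 8 = 44

44


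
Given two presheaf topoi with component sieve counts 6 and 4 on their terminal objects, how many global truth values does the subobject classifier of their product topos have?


In a product of presheaf topoi E_1 x E_2, the subobject classifier
is Omega = Omega_1 x Omega_2 (componentwise), so
|Omega(top)| = |Omega_1(top_1)| * |Omega_2(top_2)|.
= 6 * 4 = 24.

24


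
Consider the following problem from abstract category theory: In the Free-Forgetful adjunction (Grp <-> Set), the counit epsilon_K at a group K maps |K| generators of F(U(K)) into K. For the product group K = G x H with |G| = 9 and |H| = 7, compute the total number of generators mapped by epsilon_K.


The counit epsilon_K: F(U(K)) -> K of the Free-Forgetful adjunction
maps |K| generators of F(U(K)) into K. For K = G x H (the product group),
|G x H| = |G| * |H|.
Total generators mapped = 9 * 7 = 63.

63


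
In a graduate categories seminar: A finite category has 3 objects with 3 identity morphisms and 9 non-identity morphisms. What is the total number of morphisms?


Each object has an identity morphism, giving 3 identities.
Adding the 9 non-identity morphisms:
Total = 3 + 9 = 12

12


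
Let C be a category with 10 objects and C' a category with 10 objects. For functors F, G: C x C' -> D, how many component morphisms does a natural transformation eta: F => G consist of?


A natural transformation eta: F => G assigns one component morphism per
object of the domain category.
The domain is the product category C x C', so
|Ob(C x C')| = |Ob(C)| * |Ob(C')| = 10 * 10 = 100.
Therefore eta has 100 component morphisms.

100


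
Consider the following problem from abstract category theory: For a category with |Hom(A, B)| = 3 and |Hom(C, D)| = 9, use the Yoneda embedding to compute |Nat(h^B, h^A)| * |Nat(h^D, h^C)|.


By the Yoneda lemma, Nat(h^B, h^A) is isomorphic to Hom(A, B),
so |Nat(h^B, h^A)| = |Hom(A, B)| and |Nat(h^D, h^C)| = |Hom(C, D)|.
|Hom(A, B)| = 3, |Hom(C, D)| = 9.
|Nat(h^B, h^A) x Nat(h^D, h^C)| = 3 * 9 = 27

27


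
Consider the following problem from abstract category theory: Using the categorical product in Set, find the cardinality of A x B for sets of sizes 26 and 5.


In Set, the product A x B is the Cartesian product.
By the universal property, |A x B| = |A| * |B|.
|A x B| = 26 * 5 = 130

130


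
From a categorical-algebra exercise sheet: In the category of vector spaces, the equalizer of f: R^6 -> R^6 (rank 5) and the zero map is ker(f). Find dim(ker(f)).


The equalizer of f and the zero map is ker(f).
By the rank-nullity theorem: dim(ker(f)) = dim(domain) - rank(f).
dim(ker(f)) = 6 - 5 = 1

1


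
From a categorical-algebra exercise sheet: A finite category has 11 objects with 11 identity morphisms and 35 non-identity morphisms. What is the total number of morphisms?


Each object has an identity morphism, giving 11 identities.
Adding the 35 non-identity morphisms:
Total = 11 + 35 = 46

46


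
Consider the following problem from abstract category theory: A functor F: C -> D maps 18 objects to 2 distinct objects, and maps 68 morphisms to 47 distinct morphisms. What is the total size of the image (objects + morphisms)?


The image of F consists of distinct objects and distinct morphisms.
|Im(F)| on objects = 2
|Im(F)| on morphisms = 47
Total image cardinality = 2 + 47 = 49

49


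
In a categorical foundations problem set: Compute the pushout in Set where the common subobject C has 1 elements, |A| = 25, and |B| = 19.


The pushout A +_C B identifies the images of C in A and B.
|A +_C B| = |A| + |B| - |C| (for injections).
= 25 + 19 - 1 = 43

43


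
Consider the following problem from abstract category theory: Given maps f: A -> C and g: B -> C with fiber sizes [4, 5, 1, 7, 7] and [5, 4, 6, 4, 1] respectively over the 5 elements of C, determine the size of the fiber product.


The pullback A x_C B consists of pairs (a, b) with f(a) = g(b).
For each element c in C, the fiber product has |f^-1(c)| * |g^-1(c)| elements.
Summing over C: 4 * 5 + 5 * 4 + 1 * 6 + 7 * 4 + 7 * 1
= 20 + 20 + 6 + 28 + 7 = 81

81


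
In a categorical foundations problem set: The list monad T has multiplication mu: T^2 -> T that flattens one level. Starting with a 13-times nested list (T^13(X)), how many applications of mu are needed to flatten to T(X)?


Each application of mu: T^2 -> T removes one layer of nesting.
Starting at depth 13 (i.e., T^13(X)), we need to reach T(X).
Number of mu applications = 13 - 1 = 12

12


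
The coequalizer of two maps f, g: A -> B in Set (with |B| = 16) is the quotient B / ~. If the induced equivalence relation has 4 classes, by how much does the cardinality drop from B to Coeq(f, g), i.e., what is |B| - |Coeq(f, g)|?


The coequalizer Coeq(f, g) = B / ~ has one element per equivalence class.
|B| = 16, |Coeq(f, g)| = 4.
|B| - |Coeq(f, g)| = 16 - 4 = 12.

12


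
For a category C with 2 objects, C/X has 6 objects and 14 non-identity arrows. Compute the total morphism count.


In the slice category C/X, objects are morphisms to X.
Identity morphisms: 6 (one per object of C/X).
Non-identity morphisms: 14.
Total = 6 + 14 = 20

20


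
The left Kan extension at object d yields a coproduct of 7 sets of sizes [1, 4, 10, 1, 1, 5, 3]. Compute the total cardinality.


Pointwise, the left Kan extension (Lan_F H)(d) is the colimit, indexed
by the comma category (F downarrow d), of H composed with the
projection (F downarrow d) -> C. Here that colimit is given
as a coproduct (disjoint union) of sets, so its cardinality is the
sum of the sizes of the summands.
Coproduct of sets with sizes: 1 + 4 + 10 + 1 + 1 + 5 + 3
= 25

25


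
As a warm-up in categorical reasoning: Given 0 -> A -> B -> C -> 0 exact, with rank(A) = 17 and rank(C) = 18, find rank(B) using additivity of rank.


For a short exact sequence 0 -> A -> B -> C -> 0,
rank is additive: rank(B) = rank(A) + rank(C).
rank(B) = 17 + 18 = 35

35


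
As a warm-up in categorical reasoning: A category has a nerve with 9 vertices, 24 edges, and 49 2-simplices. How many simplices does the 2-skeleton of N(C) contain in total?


The 2-skeleton of the nerve N(C) consists of simplices in dimensions 0, 1, 2:
  |N(C)_0| = 9 (objects)
  |N(C)_1| = 24 (morphisms)
  |N(C)_2| = 49 (composable pairs)
Total = 9 + 24 + 49 = 82

82


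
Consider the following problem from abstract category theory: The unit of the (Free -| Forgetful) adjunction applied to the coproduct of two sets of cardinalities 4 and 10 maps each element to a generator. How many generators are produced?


The unit eta_X: X -> U(F(X)) of the Free-Forgetful adjunction
maps each element of X to a generator of F(X). For X = S + T (disjoint
union in Set), |S + T| = |S| + |T|.
Total mappings = 4 + 10 = 14.

14
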